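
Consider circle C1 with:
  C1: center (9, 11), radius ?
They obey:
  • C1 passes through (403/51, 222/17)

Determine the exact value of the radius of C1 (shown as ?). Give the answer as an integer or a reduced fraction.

1. [C1∋P]  r_C1² − 49/9 = 0  ⇒  r_C1 = 7/3 (r>0 drops 1)

7/3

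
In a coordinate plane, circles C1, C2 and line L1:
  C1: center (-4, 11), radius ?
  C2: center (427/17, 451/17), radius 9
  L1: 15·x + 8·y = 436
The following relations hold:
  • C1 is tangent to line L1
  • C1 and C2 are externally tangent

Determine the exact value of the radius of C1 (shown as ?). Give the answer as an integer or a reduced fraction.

24

1. [C1‖L1]  r_C1² − 576 = 0  ⇒  r_C1 = 24 (r>0 drops 1)
2. [ext C1·C2]  r_C1² + 18r_C1 − 1008 = 0  ⇒  r_C1 = 24 (r>0 drops 1)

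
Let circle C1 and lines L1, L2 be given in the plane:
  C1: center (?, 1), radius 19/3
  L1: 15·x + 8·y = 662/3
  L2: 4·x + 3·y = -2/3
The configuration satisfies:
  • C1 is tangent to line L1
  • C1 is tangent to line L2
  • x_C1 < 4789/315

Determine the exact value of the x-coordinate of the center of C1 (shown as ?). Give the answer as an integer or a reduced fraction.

1. [C1‖L1]  x_C1² − (1276/45)x_C1 + 6727/45 = 0  ⇒  x_C1 = 7 or 961/45
2. [C1‖L2]  x_C1² + (11/6)x_C1 − 371/6 = 0  ⇒  x_C1 = -53/6 or 7

7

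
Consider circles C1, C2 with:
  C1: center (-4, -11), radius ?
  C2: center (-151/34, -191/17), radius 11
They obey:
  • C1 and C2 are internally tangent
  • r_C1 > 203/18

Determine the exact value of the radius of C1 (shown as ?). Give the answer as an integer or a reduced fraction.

23/2

1. [int C1,C2]  r_C1² − 22r_C1 + 483/4 = 0  ⇒  r_C1 = 21/2 or 23/2
2. given r_C1 > 203/18: keep 23/2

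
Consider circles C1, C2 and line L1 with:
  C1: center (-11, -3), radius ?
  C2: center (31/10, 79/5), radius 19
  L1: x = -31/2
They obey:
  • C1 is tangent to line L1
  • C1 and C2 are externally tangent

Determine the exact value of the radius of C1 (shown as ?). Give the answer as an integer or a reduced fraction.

9/2

1. [C1‖L1]  r_C1² − 81/4 = 0  ⇒  r_C1 = 9/2 (r>0 drops 1)
2. [ext C1·C2]  r_C1² + 38r_C1 − 765/4 = 0  ⇒  r_C1 = 9/2 (r>0 drops 1)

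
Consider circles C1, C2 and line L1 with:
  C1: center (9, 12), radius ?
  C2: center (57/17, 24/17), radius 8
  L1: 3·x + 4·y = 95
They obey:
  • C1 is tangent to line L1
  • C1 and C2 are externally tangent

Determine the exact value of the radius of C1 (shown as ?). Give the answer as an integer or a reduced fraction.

4

1. [C1‖L1]  r_C1² − 16 = 0  ⇒  r_C1 = 4 (r>0 drops 1)
2. [ext C1·C2]  r_C1² + 16r_C1 − 80 = 0  ⇒  r_C1 = 4 (r>0 drops 1)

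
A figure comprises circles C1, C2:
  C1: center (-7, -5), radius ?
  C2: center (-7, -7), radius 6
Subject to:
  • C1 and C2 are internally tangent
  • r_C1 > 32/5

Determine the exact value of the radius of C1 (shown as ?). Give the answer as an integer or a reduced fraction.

8

1. [int C1,C2]  r_C1² − 12r_C1 + 32 = 0  ⇒  r_C1 = 4 or 8
2. given r_C1 > 32/5: keep 8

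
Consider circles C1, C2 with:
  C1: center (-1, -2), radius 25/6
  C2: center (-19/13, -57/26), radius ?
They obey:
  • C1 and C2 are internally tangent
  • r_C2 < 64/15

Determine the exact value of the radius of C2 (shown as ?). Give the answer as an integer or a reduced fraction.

11/3

1. [int C1,C2]  r_C2² − (25/3)r_C2 + 154/9 = 0  ⇒  r_C2 = 11/3 or 14/3
2. given r_C2 < 64/15: keep 11/3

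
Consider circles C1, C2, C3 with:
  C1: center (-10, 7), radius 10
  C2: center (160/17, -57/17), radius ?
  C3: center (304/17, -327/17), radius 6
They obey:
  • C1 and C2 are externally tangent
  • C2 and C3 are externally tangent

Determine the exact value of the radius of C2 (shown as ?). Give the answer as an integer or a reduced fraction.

12

1. [ext C1·C2]  r_C2² + 20r_C2 − 384 = 0  ⇒  r_C2 = 12 (r>0 drops 1)
2. [ext C2·C3]  r_C2² + 12r_C2 − 288 = 0  ⇒  r_C2 = 12 (r>0 drops 1)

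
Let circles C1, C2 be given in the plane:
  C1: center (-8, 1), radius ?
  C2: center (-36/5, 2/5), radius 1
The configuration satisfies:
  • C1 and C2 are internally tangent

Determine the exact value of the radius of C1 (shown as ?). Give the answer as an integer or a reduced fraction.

2

1. [int C1,C2]  r_C1² − 2r_C1 = 0  ⇒  r_C1 = 2 (r>0 drops 1)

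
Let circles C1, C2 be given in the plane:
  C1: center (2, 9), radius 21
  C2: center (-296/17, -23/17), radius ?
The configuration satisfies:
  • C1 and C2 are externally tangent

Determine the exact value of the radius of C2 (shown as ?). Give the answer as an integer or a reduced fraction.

1

1. [ext C1·C2]  r_C2² + 42r_C2 − 43 = 0  ⇒  r_C2 = 1 (r>0 drops 1)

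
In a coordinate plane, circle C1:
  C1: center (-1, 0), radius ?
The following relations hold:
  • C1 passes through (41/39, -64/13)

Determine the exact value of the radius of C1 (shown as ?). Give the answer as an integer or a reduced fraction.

1. [C1∋P]  r_C1² − 256/9 = 0  ⇒  r_C1 = 16/3 (r>0 drops 1)

16/3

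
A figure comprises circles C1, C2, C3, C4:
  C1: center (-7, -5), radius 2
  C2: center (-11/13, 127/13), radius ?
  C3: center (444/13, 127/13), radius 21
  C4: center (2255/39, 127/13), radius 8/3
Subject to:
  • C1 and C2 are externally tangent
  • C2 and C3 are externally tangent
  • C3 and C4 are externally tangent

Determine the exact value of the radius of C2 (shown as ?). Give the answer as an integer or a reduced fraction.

14

1. [ext C1·C2]  r_C2² + 4r_C2 − 252 = 0  ⇒  r_C2 = 14 (r>0 drops 1)
2. [ext C2·C3]  r_C2² + 42r_C2 − 784 = 0  ⇒  r_C2 = 14 (r>0 drops 1)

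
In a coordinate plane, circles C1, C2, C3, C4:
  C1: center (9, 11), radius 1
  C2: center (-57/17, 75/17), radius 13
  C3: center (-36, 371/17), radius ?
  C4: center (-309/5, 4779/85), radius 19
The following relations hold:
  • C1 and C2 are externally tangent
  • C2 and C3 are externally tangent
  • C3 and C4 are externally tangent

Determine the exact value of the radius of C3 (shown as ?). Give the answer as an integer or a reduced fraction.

24

1. [ext C2·C3]  r_C3² + 26r_C3 − 1200 = 0  ⇒  r_C3 = 24 (r>0 drops 1)
2. [ext C3·C4]  r_C3² + 38r_C3 − 1488 = 0  ⇒  r_C3 = 24 (r>0 drops 1)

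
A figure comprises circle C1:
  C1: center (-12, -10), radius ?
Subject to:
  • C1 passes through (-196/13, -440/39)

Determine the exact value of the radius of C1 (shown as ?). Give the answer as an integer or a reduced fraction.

10/3

1. [C1∋P]  r_C1² − 100/9 = 0  ⇒  r_C1 = 10/3 (r>0 drops 1)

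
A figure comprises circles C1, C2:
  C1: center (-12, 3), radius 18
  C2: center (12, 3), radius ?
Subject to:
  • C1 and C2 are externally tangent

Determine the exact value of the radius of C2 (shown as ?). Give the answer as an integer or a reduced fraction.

1. [ext C1·C2]  r_C2² + 36r_C2 − 252 = 0  ⇒  r_C2 = 6 (r>0 drops 1)

6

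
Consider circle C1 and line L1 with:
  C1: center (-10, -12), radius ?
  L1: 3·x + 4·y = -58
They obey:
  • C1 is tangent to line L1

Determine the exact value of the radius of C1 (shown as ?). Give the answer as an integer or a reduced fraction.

4

1. [C1‖L1]  r_C1² − 16 = 0  ⇒  r_C1 = 4 (r>0 drops 1)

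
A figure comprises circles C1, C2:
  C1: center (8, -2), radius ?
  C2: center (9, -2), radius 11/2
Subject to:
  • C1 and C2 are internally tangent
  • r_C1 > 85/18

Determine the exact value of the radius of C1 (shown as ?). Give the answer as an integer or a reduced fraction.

1. [int C1,C2]  r_C1² − 11r_C1 + 117/4 = 0  ⇒  r_C1 = 9/2 or 13/2
2. given r_C1 > 85/18: keep 13/2

13/2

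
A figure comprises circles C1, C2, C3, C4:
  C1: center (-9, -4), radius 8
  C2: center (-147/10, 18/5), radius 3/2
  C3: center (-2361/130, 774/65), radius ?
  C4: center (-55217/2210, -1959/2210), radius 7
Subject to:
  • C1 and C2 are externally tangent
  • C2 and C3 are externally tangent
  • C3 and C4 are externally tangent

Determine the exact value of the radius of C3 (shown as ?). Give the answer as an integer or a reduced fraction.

15/2

1. [ext C2·C3]  r_C3² + 3r_C3 − 315/4 = 0  ⇒  r_C3 = 15/2 (r>0 drops 1)
2. [ext C3·C4]  r_C3² + 14r_C3 − 645/4 = 0  ⇒  r_C3 = 15/2 (r>0 drops 1)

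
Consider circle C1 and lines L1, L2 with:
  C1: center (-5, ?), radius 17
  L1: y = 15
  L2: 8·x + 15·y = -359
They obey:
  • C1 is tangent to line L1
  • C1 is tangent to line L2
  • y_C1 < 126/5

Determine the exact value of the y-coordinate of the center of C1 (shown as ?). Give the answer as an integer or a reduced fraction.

1. [C1‖L1]  y_C1² − 30y_C1 − 64 = 0  ⇒  y_C1 = -2 or 32
2. [C1‖L2]  y_C1² + (638/15)y_C1 + 1216/15 = 0  ⇒  y_C1 = -608/15 or -2

-2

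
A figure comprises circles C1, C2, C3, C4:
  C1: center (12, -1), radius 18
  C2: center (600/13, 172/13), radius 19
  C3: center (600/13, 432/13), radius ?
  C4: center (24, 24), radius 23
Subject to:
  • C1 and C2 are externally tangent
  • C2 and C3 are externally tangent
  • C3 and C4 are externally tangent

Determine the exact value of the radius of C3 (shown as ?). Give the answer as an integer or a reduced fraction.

1. [ext C2·C3]  r_C3² + 38r_C3 − 39 = 0  ⇒  r_C3 = 1 (r>0 drops 1)
2. [ext C3·C4]  r_C3² + 46r_C3 − 47 = 0  ⇒  r_C3 = 1 (r>0 drops 1)

1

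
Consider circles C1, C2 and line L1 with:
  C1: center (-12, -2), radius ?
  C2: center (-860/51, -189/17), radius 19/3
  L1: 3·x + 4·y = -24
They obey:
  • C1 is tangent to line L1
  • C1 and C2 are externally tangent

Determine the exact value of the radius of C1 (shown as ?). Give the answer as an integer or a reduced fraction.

1. [C1‖L1]  r_C1² − 16 = 0  ⇒  r_C1 = 4 (r>0 drops 1)
2. [ext C1·C2]  r_C1² + (38/3)r_C1 − 200/3 = 0  ⇒  r_C1 = 4 (r>0 drops 1)

4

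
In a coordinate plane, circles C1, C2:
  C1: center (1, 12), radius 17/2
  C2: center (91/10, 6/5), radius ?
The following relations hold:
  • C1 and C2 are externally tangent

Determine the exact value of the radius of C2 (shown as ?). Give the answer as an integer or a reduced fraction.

1. [ext C1·C2]  r_C2² + 17r_C2 − 110 = 0  ⇒  r_C2 = 5 (r>0 drops 1)

5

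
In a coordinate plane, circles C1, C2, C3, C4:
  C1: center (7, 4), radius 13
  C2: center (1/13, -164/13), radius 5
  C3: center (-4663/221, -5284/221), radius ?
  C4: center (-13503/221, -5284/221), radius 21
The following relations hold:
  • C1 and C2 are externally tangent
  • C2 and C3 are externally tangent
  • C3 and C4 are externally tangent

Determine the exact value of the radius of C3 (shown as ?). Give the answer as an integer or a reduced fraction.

1. [ext C2·C3]  r_C3² + 10r_C3 − 551 = 0  ⇒  r_C3 = 19 (r>0 drops 1)
2. [ext C3·C4]  r_C3² + 42r_C3 − 1159 = 0  ⇒  r_C3 = 19 (r>0 drops 1)

19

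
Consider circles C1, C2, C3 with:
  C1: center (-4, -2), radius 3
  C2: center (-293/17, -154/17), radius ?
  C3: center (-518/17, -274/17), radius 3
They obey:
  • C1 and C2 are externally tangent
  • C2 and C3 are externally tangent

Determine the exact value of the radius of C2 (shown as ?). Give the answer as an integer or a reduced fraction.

12

1. [ext C1·C2]  r_C2² + 6r_C2 − 216 = 0  ⇒  r_C2 = 12 (r>0 drops 1)
2. [ext C2·C3]  r_C2² + 6r_C2 − 216 = 0  ⇒  r_C2 = 12 (r>0 drops 1)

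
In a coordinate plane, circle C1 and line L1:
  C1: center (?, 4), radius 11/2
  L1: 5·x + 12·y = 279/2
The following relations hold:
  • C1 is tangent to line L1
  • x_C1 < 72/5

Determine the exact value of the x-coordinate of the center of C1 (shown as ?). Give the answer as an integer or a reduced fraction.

1. [C1‖L1]  x_C1² − (183/5)x_C1 + 652/5 = 0  ⇒  x_C1 = 4 or 163/5
2. given x_C1 < 72/5: keep 4

4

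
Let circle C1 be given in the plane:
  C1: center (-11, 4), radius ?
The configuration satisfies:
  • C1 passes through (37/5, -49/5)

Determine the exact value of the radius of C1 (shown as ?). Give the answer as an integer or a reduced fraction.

1. [C1∋P]  r_C1² − 529 = 0  ⇒  r_C1 = 23 (r>0 drops 1)

23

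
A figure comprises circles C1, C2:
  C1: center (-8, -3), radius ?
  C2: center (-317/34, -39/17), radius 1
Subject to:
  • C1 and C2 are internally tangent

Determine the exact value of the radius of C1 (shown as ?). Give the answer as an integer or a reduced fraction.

5/2

1. [int C1,C2]  r_C1² − 2r_C1 − 5/4 = 0  ⇒  r_C1 = 5/2 (r>0 drops 1)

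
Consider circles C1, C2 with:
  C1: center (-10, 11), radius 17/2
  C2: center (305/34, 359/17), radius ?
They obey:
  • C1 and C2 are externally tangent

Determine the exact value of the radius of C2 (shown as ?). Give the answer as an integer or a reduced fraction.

13

1. [ext C1·C2]  r_C2² + 17r_C2 − 390 = 0  ⇒  r_C2 = 13 (r>0 drops 1)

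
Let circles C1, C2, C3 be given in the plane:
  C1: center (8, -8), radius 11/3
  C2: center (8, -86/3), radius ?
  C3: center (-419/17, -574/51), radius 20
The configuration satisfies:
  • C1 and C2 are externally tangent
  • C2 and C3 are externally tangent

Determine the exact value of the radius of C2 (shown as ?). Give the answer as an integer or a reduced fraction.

17

1. [ext C1·C2]  r_C2² + (22/3)r_C2 − 1241/3 = 0  ⇒  r_C2 = 17 (r>0 drops 1)
2. [ext C2·C3]  r_C2² + 40r_C2 − 969 = 0  ⇒  r_C2 = 17 (r>0 drops 1)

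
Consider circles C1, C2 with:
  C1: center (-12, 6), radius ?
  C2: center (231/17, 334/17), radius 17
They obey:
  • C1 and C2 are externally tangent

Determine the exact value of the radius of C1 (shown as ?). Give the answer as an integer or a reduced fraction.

12

1. [ext C1·C2]  r_C1² + 34r_C1 − 552 = 0  ⇒  r_C1 = 12 (r>0 drops 1)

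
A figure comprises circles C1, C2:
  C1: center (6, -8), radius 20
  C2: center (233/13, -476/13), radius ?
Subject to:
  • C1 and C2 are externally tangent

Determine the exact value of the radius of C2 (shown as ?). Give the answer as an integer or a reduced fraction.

1. [ext C1·C2]  r_C2² + 40r_C2 − 561 = 0  ⇒  r_C2 = 11 (r>0 drops 1)

11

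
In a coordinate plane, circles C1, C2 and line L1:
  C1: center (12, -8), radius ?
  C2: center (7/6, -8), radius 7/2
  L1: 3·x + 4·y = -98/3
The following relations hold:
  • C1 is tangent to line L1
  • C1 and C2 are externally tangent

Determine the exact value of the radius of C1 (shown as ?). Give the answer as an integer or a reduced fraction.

22/3

1. [C1‖L1]  r_C1² − 484/9 = 0  ⇒  r_C1 = 22/3 (r>0 drops 1)
2. [ext C1·C2]  r_C1² + 7r_C1 − 946/9 = 0  ⇒  r_C1 = 22/3 (r>0 drops 1)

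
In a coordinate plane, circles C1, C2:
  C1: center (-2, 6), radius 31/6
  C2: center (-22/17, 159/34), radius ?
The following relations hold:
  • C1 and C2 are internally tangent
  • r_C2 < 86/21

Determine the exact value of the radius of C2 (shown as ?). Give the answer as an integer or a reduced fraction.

11/3

1. [int C1,C2]  r_C2² − (31/3)r_C2 + 220/9 = 0  ⇒  r_C2 = 11/3 or 20/3
2. given r_C2 < 86/21: keep 11/3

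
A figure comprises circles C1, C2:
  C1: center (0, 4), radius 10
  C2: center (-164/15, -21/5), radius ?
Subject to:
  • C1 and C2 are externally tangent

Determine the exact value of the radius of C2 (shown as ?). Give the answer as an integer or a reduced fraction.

11/3

1. [ext C1·C2]  r_C2² + 20r_C2 − 781/9 = 0  ⇒  r_C2 = 11/3 (r>0 drops 1)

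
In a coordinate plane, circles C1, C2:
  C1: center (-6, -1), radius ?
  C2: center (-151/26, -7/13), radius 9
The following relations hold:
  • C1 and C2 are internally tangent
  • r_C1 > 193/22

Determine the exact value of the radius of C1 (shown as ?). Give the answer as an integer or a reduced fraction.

19/2

1. [int C1,C2]  r_C1² − 18r_C1 + 323/4 = 0  ⇒  r_C1 = 17/2 or 19/2
2. given r_C1 > 193/22: keep 19/2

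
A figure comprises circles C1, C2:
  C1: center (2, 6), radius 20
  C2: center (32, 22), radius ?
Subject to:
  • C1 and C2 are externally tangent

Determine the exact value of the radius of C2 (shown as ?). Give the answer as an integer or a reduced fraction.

14

1. [ext C1·C2]  r_C2² + 40r_C2 − 756 = 0  ⇒  r_C2 = 14 (r>0 drops 1)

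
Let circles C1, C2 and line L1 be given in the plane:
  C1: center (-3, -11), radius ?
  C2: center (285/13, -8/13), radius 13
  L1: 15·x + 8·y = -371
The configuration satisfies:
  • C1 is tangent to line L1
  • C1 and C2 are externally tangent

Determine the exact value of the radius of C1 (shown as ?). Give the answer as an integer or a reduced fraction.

1. [C1‖L1]  r_C1² − 196 = 0  ⇒  r_C1 = 14 (r>0 drops 1)
2. [ext C1·C2]  r_C1² + 26r_C1 − 560 = 0  ⇒  r_C1 = 14 (r>0 drops 1)

14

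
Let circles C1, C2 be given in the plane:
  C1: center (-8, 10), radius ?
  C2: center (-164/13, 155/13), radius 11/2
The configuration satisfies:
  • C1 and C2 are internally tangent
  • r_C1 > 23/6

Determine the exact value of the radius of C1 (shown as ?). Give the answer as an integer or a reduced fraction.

21/2

1. [int C1,C2]  r_C1² − 11r_C1 + 21/4 = 0  ⇒  r_C1 = 1/2 or 21/2
2. given r_C1 > 23/6: keep 21/2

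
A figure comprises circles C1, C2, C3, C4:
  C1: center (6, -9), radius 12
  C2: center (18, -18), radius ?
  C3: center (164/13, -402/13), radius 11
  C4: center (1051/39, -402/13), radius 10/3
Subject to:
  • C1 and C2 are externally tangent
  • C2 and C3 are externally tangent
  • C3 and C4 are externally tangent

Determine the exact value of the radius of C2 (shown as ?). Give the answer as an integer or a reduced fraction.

1. [ext C1·C2]  r_C2² + 24r_C2 − 81 = 0  ⇒  r_C2 = 3 (r>0 drops 1)
2. [ext C2·C3]  r_C2² + 22r_C2 − 75 = 0  ⇒  r_C2 = 3 (r>0 drops 1)

3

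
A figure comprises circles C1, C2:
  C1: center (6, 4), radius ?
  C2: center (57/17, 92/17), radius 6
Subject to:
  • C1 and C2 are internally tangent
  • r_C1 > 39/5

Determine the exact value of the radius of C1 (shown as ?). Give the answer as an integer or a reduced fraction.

1. [int C1,C2]  r_C1² − 12r_C1 + 27 = 0  ⇒  r_C1 = 3 or 9
2. given r_C1 > 39/5: keep 9

9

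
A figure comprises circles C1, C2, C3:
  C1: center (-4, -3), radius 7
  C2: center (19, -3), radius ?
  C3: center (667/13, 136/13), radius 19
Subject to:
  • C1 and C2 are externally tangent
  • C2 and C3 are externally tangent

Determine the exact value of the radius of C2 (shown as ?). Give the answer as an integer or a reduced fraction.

16

1. [ext C1·C2]  r_C2² + 14r_C2 − 480 = 0  ⇒  r_C2 = 16 (r>0 drops 1)
2. [ext C2·C3]  r_C2² + 38r_C2 − 864 = 0  ⇒  r_C2 = 16 (r>0 drops 1)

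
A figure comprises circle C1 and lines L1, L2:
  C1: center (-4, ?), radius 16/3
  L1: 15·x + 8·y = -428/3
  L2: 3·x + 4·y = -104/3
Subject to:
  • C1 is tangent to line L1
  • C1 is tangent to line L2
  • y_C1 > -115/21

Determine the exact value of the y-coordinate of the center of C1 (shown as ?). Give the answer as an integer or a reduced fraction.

1. [C1‖L1]  y_C1² + (62/3)y_C1 − 65/3 = 0  ⇒  y_C1 = -65/3 or 1
2. [C1‖L2]  y_C1² + (34/3)y_C1 − 37/3 = 0  ⇒  y_C1 = -37/3 or 1

1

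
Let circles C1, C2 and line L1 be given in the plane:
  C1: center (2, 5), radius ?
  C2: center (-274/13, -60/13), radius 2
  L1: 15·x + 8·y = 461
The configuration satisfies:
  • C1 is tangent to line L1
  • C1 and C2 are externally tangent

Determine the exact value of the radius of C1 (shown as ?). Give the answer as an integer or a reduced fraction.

1. [C1‖L1]  r_C1² − 529 = 0  ⇒  r_C1 = 23 (r>0 drops 1)
2. [ext C1·C2]  r_C1² + 4r_C1 − 621 = 0  ⇒  r_C1 = 23 (r>0 drops 1)

23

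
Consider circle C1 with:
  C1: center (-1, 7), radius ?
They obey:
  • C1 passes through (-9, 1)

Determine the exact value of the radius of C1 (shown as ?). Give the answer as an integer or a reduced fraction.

10

1. [C1∋P]  r_C1² − 100 = 0  ⇒  r_C1 = 10 (r>0 drops 1)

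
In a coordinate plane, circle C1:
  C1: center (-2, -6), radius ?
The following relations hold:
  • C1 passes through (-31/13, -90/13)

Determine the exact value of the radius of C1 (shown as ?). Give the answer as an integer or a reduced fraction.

1

1. [C1∋P]  r_C1² − 1 = 0  ⇒  r_C1 = 1 (r>0 drops 1)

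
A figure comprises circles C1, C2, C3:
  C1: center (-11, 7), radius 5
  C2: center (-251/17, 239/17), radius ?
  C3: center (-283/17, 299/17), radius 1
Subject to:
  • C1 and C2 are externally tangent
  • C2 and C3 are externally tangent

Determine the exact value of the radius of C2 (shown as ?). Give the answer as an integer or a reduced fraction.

3

1. [ext C1·C2]  r_C2² + 10r_C2 − 39 = 0  ⇒  r_C2 = 3 (r>0 drops 1)
2. [ext C2·C3]  r_C2² + 2r_C2 − 15 = 0  ⇒  r_C2 = 3 (r>0 drops 1)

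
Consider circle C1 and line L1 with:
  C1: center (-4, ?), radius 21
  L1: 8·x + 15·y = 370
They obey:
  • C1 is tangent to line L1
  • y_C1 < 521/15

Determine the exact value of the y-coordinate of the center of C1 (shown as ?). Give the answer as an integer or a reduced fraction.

3

1. [C1‖L1]  y_C1² − (268/5)y_C1 + 759/5 = 0  ⇒  y_C1 = 3 or 253/5
2. given y_C1 < 521/15: keep 3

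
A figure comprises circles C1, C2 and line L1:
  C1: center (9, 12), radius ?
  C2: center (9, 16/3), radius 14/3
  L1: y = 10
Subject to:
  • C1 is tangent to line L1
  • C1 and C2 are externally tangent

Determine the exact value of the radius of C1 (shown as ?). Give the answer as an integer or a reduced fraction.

2

1. [C1‖L1]  r_C1² − 4 = 0  ⇒  r_C1 = 2 (r>0 drops 1)
2. [ext C1·C2]  r_C1² + (28/3)r_C1 − 68/3 = 0  ⇒  r_C1 = 2 (r>0 drops 1)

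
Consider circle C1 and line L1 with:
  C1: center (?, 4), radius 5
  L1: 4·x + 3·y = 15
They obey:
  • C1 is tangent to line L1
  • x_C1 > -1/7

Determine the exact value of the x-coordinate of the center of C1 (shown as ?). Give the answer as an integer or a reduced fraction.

7

1. [C1‖L1]  x_C1² − (3/2)x_C1 − 77/2 = 0  ⇒  x_C1 = -11/2 or 7
2. given x_C1 > -1/7: keep 7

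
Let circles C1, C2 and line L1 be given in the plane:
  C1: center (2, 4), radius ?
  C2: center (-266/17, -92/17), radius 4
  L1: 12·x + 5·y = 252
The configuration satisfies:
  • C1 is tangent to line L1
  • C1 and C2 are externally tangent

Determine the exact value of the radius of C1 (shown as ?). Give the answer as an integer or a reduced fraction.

1. [C1‖L1]  r_C1² − 256 = 0  ⇒  r_C1 = 16 (r>0 drops 1)
2. [ext C1·C2]  r_C1² + 8r_C1 − 384 = 0  ⇒  r_C1 = 16 (r>0 drops 1)

16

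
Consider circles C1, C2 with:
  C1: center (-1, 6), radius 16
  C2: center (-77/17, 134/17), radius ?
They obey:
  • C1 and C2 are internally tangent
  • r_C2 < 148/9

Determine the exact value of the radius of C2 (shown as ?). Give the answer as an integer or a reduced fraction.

12

1. [int C1,C2]  r_C2² − 32r_C2 + 240 = 0  ⇒  r_C2 = 12 or 20
2. given r_C2 < 148/9: keep 12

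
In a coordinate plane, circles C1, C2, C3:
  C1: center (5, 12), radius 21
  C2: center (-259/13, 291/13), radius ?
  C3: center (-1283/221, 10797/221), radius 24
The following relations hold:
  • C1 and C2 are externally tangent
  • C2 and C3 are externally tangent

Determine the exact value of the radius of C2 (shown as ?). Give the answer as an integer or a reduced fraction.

6

1. [ext C1·C2]  r_C2² + 42r_C2 − 288 = 0  ⇒  r_C2 = 6 (r>0 drops 1)
2. [ext C2·C3]  r_C2² + 48r_C2 − 324 = 0  ⇒  r_C2 = 6 (r>0 drops 1)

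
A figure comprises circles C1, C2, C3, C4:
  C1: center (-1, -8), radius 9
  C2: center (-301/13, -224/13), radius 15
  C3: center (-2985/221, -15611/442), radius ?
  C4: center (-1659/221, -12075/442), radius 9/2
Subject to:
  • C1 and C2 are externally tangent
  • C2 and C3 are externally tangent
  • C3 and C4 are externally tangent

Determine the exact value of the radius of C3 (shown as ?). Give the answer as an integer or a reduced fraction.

1. [ext C2·C3]  r_C3² + 30r_C3 − 781/4 = 0  ⇒  r_C3 = 11/2 (r>0 drops 1)
2. [ext C3·C4]  r_C3² + 9r_C3 − 319/4 = 0  ⇒  r_C3 = 11/2 (r>0 drops 1)

11/2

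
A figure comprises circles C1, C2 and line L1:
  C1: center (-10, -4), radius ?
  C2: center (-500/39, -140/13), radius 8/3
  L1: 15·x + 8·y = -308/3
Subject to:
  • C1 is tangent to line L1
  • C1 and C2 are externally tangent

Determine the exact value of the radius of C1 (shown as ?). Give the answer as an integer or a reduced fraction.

1. [C1‖L1]  r_C1² − 196/9 = 0  ⇒  r_C1 = 14/3 (r>0 drops 1)
2. [ext C1·C2]  r_C1² + (16/3)r_C1 − 140/3 = 0  ⇒  r_C1 = 14/3 (r>0 drops 1)

14/3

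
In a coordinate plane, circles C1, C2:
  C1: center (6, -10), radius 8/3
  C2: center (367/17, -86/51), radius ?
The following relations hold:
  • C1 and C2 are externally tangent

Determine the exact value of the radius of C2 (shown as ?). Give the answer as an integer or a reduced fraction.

15

1. [ext C1·C2]  r_C2² + (16/3)r_C2 − 305 = 0  ⇒  r_C2 = 15 (r>0 drops 1)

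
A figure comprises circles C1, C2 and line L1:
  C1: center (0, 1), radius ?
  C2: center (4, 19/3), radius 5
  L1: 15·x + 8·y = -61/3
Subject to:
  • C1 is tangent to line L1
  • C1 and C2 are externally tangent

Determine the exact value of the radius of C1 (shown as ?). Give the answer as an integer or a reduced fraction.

5/3

1. [C1‖L1]  r_C1² − 25/9 = 0  ⇒  r_C1 = 5/3 (r>0 drops 1)
2. [ext C1·C2]  r_C1² + 10r_C1 − 175/9 = 0  ⇒  r_C1 = 5/3 (r>0 drops 1)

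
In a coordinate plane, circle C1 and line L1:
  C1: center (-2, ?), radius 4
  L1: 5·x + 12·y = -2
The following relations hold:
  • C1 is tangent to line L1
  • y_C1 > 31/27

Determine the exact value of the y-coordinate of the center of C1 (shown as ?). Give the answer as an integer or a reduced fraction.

1. [C1‖L1]  y_C1² − (4/3)y_C1 − 55/3 = 0  ⇒  y_C1 = -11/3 or 5
2. given y_C1 > 31/27: keep 5

5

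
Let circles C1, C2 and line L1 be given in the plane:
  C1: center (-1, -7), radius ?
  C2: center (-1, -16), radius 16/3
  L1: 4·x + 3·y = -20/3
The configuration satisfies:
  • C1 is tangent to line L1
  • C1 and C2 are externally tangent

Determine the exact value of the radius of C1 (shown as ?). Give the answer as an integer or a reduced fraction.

1. [C1‖L1]  r_C1² − 121/9 = 0  ⇒  r_C1 = 11/3 (r>0 drops 1)
2. [ext C1·C2]  r_C1² + (32/3)r_C1 − 473/9 = 0  ⇒  r_C1 = 11/3 (r>0 drops 1)

11/3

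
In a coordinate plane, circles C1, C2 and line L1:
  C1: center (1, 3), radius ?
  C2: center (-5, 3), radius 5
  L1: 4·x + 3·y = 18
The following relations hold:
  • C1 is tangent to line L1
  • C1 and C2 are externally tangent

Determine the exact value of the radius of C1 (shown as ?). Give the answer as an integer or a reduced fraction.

1. [C1‖L1]  r_C1² − 1 = 0  ⇒  r_C1 = 1 (r>0 drops 1)
2. [ext C1·C2]  r_C1² + 10r_C1 − 11 = 0  ⇒  r_C1 = 1 (r>0 drops 1)

1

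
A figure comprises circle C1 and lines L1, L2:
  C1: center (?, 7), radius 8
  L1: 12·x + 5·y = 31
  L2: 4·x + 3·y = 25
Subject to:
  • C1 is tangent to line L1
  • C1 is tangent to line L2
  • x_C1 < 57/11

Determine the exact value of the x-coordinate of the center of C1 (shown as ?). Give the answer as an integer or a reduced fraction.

-9

1. [C1‖L1]  x_C1² + (2/3)x_C1 − 75 = 0  ⇒  x_C1 = -9 or 25/3
2. [C1‖L2]  x_C1² − 2x_C1 − 99 = 0  ⇒  x_C1 = -9 or 11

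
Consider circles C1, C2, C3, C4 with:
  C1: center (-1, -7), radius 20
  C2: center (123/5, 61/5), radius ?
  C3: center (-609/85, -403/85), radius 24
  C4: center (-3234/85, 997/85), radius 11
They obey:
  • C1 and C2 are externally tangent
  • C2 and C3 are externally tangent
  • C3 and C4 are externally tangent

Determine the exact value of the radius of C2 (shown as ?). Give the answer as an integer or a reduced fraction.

1. [ext C1·C2]  r_C2² + 40r_C2 − 624 = 0  ⇒  r_C2 = 12 (r>0 drops 1)
2. [ext C2·C3]  r_C2² + 48r_C2 − 720 = 0  ⇒  r_C2 = 12 (r>0 drops 1)

12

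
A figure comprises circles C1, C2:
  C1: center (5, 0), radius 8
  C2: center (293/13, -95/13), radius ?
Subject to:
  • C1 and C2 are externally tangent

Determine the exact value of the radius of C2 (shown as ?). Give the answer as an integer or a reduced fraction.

11

1. [ext C1·C2]  r_C2² + 16r_C2 − 297 = 0  ⇒  r_C2 = 11 (r>0 drops 1)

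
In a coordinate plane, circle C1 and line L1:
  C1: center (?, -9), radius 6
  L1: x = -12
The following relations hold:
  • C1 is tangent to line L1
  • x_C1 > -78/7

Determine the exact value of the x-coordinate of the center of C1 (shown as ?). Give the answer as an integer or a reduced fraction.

1. [C1‖L1]  x_C1² + 24x_C1 + 108 = 0  ⇒  x_C1 = -18 or -6
2. given x_C1 > -78/7: keep -6

-6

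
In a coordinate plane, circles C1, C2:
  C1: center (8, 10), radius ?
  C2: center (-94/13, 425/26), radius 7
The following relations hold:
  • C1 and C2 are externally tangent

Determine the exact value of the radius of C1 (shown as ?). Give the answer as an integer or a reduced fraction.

19/2

1. [ext C1·C2]  r_C1² + 14r_C1 − 893/4 = 0  ⇒  r_C1 = 19/2 (r>0 drops 1)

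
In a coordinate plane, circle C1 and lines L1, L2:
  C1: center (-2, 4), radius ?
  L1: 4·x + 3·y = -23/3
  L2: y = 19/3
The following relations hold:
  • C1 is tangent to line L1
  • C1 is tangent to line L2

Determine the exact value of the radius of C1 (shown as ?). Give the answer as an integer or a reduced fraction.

7/3

1. [C1‖L1]  r_C1² − 49/9 = 0  ⇒  r_C1 = 7/3 (r>0 drops 1)
2. [C1‖L2]  r_C1² − 49/9 = 0  ⇒  r_C1 = 7/3 (r>0 drops 1)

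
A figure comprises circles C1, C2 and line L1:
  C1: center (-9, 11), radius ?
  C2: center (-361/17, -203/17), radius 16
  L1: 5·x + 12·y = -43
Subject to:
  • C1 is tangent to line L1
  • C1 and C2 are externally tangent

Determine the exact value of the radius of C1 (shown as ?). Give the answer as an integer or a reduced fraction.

10

1. [C1‖L1]  r_C1² − 100 = 0  ⇒  r_C1 = 10 (r>0 drops 1)
2. [ext C1·C2]  r_C1² + 32r_C1 − 420 = 0  ⇒  r_C1 = 10 (r>0 drops 1)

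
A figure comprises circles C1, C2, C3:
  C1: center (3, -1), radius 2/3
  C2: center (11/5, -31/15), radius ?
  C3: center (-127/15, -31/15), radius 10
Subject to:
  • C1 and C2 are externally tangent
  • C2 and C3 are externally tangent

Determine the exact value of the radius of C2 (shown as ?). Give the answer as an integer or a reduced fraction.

1. [ext C1·C2]  r_C2² + (4/3)r_C2 − 4/3 = 0  ⇒  r_C2 = 2/3 (r>0 drops 1)
2. [ext C2·C3]  r_C2² + 20r_C2 − 124/9 = 0  ⇒  r_C2 = 2/3 (r>0 drops 1)

2/3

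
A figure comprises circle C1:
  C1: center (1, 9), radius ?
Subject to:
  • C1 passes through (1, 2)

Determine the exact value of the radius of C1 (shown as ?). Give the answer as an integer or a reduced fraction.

7

1. [C1∋P]  r_C1² − 49 = 0  ⇒  r_C1 = 7 (r>0 drops 1)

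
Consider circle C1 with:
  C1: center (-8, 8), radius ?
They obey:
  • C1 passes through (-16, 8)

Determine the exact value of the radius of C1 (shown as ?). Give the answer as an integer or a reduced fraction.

1. [C1∋P]  r_C1² − 64 = 0  ⇒  r_C1 = 8 (r>0 drops 1)

8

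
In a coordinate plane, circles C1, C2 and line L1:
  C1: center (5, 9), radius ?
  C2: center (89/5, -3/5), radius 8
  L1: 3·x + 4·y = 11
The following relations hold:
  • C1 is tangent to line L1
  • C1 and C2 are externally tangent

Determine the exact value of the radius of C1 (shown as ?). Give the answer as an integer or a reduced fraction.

1. [C1‖L1]  r_C1² − 64 = 0  ⇒  r_C1 = 8 (r>0 drops 1)
2. [ext C1·C2]  r_C1² + 16r_C1 − 192 = 0  ⇒  r_C1 = 8 (r>0 drops 1)

8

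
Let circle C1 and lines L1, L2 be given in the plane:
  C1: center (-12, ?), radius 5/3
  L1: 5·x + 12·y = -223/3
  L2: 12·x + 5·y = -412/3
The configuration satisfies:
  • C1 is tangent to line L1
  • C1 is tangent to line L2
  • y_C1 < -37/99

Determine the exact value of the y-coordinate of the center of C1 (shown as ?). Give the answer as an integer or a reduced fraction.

-3

1. [C1‖L1]  y_C1² + (43/18)y_C1 − 11/6 = 0  ⇒  y_C1 = -3 or 11/18
2. [C1‖L2]  y_C1² − (8/3)y_C1 − 17 = 0  ⇒  y_C1 = -3 or 17/3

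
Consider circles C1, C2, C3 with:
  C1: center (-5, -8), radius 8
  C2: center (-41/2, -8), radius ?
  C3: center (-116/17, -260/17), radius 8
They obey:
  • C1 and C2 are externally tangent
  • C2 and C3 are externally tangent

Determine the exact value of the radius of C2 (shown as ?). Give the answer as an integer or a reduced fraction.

15/2

1. [ext C1·C2]  r_C2² + 16r_C2 − 705/4 = 0  ⇒  r_C2 = 15/2 (r>0 drops 1)
2. [ext C2·C3]  r_C2² + 16r_C2 − 705/4 = 0  ⇒  r_C2 = 15/2 (r>0 drops 1)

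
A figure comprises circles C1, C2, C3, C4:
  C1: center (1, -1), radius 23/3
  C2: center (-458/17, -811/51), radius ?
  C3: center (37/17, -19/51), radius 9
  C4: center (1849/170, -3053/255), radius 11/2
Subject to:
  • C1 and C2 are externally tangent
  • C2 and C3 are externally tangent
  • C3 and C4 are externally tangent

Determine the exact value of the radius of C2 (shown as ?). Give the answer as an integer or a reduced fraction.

24

1. [ext C1·C2]  r_C2² + (46/3)r_C2 − 944 = 0  ⇒  r_C2 = 24 (r>0 drops 1)
2. [ext C2·C3]  r_C2² + 18r_C2 − 1008 = 0  ⇒  r_C2 = 24 (r>0 drops 1)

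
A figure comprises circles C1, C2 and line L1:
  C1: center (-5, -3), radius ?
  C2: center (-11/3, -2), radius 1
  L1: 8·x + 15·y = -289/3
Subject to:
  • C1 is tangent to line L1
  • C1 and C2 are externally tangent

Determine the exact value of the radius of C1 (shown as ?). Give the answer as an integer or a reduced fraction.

1. [C1‖L1]  r_C1² − 4/9 = 0  ⇒  r_C1 = 2/3 (r>0 drops 1)
2. [ext C1·C2]  r_C1² + 2r_C1 − 16/9 = 0  ⇒  r_C1 = 2/3 (r>0 drops 1)

2/3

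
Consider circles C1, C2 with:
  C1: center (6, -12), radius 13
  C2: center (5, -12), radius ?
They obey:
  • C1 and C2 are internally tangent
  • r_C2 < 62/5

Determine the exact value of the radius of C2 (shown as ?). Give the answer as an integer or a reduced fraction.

12

1. [int C1,C2]  r_C2² − 26r_C2 + 168 = 0  ⇒  r_C2 = 12 or 14
2. given r_C2 < 62/5: keep 12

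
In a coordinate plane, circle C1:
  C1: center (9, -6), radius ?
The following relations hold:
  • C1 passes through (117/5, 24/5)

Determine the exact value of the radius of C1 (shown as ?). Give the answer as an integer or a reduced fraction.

18

1. [C1∋P]  r_C1² − 324 = 0  ⇒  r_C1 = 18 (r>0 drops 1)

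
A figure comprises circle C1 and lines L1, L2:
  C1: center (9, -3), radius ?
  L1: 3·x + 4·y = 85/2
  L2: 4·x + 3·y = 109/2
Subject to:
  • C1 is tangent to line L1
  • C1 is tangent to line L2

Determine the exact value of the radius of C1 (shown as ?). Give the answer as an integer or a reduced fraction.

11/2

1. [C1‖L1]  r_C1² − 121/4 = 0  ⇒  r_C1 = 11/2 (r>0 drops 1)
2. [C1‖L2]  r_C1² − 121/4 = 0  ⇒  r_C1 = 11/2 (r>0 drops 1)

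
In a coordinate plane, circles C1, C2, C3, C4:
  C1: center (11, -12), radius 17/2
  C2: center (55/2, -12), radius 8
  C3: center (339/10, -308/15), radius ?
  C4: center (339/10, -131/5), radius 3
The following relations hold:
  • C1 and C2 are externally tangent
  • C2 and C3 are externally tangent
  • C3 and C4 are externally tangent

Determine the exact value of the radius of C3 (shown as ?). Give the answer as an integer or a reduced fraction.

8/3

1. [ext C2·C3]  r_C3² + 16r_C3 − 448/9 = 0  ⇒  r_C3 = 8/3 (r>0 drops 1)
2. [ext C3·C4]  r_C3² + 6r_C3 − 208/9 = 0  ⇒  r_C3 = 8/3 (r>0 drops 1)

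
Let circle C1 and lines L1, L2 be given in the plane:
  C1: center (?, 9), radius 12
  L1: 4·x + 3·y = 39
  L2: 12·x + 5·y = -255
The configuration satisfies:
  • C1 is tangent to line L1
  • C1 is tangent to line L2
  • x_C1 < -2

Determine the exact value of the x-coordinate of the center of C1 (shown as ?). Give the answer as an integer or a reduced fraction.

-12

1. [C1‖L1]  x_C1² − 6x_C1 − 216 = 0  ⇒  x_C1 = -12 or 18
2. [C1‖L2]  x_C1² + 50x_C1 + 456 = 0  ⇒  x_C1 = -38 or -12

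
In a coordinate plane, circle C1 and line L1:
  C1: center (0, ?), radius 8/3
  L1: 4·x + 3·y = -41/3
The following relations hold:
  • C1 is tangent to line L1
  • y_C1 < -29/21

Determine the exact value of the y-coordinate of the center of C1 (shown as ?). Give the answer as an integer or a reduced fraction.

-9

1. [C1‖L1]  y_C1² + (82/9)y_C1 + 1 = 0  ⇒  y_C1 = -9 or -1/9
2. given y_C1 < -29/21: keep -9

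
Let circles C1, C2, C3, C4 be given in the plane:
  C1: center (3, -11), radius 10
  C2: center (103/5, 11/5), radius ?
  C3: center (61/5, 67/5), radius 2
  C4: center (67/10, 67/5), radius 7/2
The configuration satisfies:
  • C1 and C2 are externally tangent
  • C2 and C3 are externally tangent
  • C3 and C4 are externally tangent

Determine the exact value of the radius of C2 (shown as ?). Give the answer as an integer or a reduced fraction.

12

1. [ext C1·C2]  r_C2² + 20r_C2 − 384 = 0  ⇒  r_C2 = 12 (r>0 drops 1)
2. [ext C2·C3]  r_C2² + 4r_C2 − 192 = 0  ⇒  r_C2 = 12 (r>0 drops 1)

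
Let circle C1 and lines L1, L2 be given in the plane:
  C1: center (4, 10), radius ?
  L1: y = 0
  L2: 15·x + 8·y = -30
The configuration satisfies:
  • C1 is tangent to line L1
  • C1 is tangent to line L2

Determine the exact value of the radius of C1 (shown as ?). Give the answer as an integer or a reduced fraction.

10

1. [C1‖L1]  r_C1² − 100 = 0  ⇒  r_C1 = 10 (r>0 drops 1)
2. [C1‖L2]  r_C1² − 100 = 0  ⇒  r_C1 = 10 (r>0 drops 1)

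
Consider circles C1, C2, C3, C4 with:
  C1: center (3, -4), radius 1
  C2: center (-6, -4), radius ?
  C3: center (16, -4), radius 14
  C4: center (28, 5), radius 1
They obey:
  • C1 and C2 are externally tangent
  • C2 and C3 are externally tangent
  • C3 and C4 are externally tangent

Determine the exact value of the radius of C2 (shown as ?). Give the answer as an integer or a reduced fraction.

8

1. [ext C1·C2]  r_C2² + 2r_C2 − 80 = 0  ⇒  r_C2 = 8 (r>0 drops 1)
2. [ext C2·C3]  r_C2² + 28r_C2 − 288 = 0  ⇒  r_C2 = 8 (r>0 drops 1)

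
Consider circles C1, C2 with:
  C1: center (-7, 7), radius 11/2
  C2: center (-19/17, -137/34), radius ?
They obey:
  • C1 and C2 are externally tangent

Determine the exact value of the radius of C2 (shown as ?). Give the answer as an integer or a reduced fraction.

1. [ext C1·C2]  r_C2² + 11r_C2 − 126 = 0  ⇒  r_C2 = 7 (r>0 drops 1)

7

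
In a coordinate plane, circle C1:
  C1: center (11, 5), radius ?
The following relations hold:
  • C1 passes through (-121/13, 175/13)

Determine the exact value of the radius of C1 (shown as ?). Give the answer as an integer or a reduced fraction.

1. [C1∋P]  r_C1² − 484 = 0  ⇒  r_C1 = 22 (r>0 drops 1)

22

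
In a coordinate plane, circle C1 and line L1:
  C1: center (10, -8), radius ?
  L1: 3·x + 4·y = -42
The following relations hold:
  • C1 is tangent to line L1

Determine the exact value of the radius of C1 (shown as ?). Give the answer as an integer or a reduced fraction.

1. [C1‖L1]  r_C1² − 64 = 0  ⇒  r_C1 = 8 (r>0 drops 1)

8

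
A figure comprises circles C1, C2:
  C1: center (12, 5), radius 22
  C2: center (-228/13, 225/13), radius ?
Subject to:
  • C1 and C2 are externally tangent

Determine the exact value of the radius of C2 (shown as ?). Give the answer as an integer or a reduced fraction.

1. [ext C1·C2]  r_C2² + 44r_C2 − 540 = 0  ⇒  r_C2 = 10 (r>0 drops 1)

10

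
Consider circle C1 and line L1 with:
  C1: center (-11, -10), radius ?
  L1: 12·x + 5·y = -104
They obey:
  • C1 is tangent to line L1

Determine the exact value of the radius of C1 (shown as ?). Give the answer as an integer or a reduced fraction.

1. [C1‖L1]  r_C1² − 36 = 0  ⇒  r_C1 = 6 (r>0 drops 1)

6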